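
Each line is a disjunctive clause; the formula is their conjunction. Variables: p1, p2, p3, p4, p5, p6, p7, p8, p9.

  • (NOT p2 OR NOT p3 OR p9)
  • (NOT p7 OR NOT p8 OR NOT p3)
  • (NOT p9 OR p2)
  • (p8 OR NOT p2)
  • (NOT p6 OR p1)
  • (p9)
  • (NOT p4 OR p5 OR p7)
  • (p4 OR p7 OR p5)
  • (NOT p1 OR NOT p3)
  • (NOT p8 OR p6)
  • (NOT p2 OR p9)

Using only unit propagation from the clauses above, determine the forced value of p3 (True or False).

Unit clause (p9) sets p9 = True.
In (p2 OR NOT p9), NOT p9 is now false; p2 must hold, so p2 = True.
(NOT p2 OR p8): since p2 = True, the clause reduces to (p8). p8 = True.
From (p6 OR NOT p8) and p8 = True: p6 = True.
In (p1 OR NOT p6), NOT p6 is now false; p1 must hold, so p1 = True.
(NOT p1 OR NOT p3) with p1 = True leaves only NOT p3, so p3 = False.

False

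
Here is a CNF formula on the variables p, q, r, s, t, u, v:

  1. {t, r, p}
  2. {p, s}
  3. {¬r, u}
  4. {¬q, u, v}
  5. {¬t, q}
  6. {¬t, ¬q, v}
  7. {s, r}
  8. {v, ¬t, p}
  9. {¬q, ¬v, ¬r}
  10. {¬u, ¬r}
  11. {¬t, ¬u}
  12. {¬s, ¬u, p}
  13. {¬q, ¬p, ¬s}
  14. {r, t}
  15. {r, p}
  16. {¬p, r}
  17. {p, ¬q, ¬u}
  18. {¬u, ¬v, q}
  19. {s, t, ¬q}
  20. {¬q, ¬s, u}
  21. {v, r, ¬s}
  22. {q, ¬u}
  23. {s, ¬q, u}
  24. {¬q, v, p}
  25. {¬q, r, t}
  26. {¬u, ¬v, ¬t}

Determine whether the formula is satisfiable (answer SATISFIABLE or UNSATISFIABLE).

UNSATISFIABLE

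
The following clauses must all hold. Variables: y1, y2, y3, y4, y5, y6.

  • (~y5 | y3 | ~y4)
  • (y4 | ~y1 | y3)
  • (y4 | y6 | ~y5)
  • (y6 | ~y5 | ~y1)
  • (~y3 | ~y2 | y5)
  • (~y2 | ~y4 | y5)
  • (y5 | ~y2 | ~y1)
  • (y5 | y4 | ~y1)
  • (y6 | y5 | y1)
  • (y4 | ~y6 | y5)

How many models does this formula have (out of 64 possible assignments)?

18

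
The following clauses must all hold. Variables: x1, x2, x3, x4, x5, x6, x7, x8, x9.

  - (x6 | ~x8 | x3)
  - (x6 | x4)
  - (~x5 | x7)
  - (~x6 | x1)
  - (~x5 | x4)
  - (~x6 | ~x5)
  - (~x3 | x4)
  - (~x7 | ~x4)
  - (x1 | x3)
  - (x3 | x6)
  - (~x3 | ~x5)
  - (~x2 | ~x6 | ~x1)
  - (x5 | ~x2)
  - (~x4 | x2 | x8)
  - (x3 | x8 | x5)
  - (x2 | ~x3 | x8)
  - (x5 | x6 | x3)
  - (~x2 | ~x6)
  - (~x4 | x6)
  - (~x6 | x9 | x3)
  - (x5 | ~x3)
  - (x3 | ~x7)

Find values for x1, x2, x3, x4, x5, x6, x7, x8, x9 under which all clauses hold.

x9 occurs only positively in the remaining clauses — set x9 = True.
Set x1 = True and propagate.
Try x2 = False.
The remaining clauses are satisfied by x3 = False, x4 = False, x5 = False, x6 = True, x7 = False, x8 = True.
Every clause has at least one true literal under this assignment.

x1=True  x2=False  x3=False  x4=False  x5=False  x6=True  x7=False  x8=True  x9=True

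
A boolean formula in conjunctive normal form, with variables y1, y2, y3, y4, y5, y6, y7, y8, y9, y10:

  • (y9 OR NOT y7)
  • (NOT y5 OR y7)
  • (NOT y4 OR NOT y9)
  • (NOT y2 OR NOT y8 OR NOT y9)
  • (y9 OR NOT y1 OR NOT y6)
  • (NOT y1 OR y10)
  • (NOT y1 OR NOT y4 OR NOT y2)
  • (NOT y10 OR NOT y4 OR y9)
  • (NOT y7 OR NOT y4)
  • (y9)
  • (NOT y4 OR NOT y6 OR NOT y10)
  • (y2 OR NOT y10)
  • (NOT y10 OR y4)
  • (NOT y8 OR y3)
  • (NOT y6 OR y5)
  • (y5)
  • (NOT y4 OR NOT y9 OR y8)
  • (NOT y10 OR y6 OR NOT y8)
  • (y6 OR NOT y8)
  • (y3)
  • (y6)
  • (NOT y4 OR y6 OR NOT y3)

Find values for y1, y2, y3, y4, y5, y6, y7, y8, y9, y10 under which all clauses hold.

y1=F, y2=F, y3=T, y4=F, y5=T, y6=T, y7=T, y8=F, y9=T, y10=F

Check each clause:
  1. (y9 OR NOT y7) — y9 is true.
  2. (NOT y5 OR y7) — y7 is true.
  3. (NOT y9 OR NOT y4) — NOT y4 is true.
  4. (NOT y9 OR NOT y2 OR NOT y8) — NOT y8 is true.
  5. (NOT y6 OR y9 OR NOT y1) — y9 is true.
  6. (y10 OR NOT y1) — NOT y1 is true.
  7. (NOT y2 OR NOT y1 OR NOT y4) — NOT y4 is true.
  8. (NOT y4 OR y9 OR NOT y10) — y9 is true.
  9. (NOT y4 OR NOT y7) — NOT y4 is true.
  10. (y9) — y9 is true.
  11. (NOT y6 OR NOT y4 OR NOT y10) — NOT y4 is true.
  12. (y2 OR NOT y10) — NOT y10 is true.
  13. (NOT y10 OR y4) — NOT y10 is true.
  14. (NOT y8 OR y3) — NOT y8 is true.
  15. (NOT y6 OR y5) — y5 is true.
  16. (y5) — y5 is true.
  17. (NOT y4 OR y8 OR NOT y9) — NOT y4 is true.
  18. (NOT y10 OR y6 OR NOT y8) — NOT y8 is true.
  19. (y6 OR NOT y8) — NOT y8 is true.
  20. (y3) — y3 is true.
  21. (y6) — y6 is true.
  22. (NOT y3 OR NOT y4 OR y6) — NOT y4 is true.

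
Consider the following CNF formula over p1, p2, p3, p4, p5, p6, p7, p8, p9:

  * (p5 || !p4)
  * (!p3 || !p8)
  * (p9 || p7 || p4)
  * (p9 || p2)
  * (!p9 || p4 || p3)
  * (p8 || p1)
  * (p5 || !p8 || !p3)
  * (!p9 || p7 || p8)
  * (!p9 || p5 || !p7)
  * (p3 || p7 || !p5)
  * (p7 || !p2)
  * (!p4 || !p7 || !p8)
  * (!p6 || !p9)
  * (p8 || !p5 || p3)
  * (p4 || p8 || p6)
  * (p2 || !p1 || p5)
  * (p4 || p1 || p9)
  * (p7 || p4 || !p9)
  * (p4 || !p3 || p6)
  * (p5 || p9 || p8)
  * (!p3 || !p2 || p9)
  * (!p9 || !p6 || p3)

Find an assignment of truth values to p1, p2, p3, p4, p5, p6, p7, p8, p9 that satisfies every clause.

p1 = T  p2 = F  p3 = T  p4 = T  p5 = T  p6 = F  p7 = T  p8 = F  p9 = T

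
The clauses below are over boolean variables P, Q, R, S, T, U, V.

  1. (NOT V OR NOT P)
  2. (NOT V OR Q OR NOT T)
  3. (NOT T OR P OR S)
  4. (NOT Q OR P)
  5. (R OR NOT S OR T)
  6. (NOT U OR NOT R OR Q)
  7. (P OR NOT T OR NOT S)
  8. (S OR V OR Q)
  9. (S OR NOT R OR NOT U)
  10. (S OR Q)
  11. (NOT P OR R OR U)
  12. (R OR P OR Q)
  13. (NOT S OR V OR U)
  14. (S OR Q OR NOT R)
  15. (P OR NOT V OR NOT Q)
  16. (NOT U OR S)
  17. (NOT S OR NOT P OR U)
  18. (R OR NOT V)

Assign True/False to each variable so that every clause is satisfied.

P=1, Q=1, R=0, S=1, T=1, U=1, V=0

Try P = True.
  then V is forced to False.
Set Q = True and propagate.
The remaining clauses are satisfied by R = False, S = True, T = True, U = True.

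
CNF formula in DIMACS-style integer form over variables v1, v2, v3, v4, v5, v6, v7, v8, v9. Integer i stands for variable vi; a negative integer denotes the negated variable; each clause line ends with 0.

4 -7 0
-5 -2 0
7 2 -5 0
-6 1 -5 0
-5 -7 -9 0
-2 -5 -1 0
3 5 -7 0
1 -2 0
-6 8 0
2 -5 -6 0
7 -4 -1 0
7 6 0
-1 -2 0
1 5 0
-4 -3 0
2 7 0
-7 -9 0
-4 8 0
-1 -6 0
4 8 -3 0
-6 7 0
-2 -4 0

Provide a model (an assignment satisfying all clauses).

v1 = T, v2 = F, v3 = F, v4 = T, v5 = T, v6 = F, v7 = T, v8 = T, v9 = F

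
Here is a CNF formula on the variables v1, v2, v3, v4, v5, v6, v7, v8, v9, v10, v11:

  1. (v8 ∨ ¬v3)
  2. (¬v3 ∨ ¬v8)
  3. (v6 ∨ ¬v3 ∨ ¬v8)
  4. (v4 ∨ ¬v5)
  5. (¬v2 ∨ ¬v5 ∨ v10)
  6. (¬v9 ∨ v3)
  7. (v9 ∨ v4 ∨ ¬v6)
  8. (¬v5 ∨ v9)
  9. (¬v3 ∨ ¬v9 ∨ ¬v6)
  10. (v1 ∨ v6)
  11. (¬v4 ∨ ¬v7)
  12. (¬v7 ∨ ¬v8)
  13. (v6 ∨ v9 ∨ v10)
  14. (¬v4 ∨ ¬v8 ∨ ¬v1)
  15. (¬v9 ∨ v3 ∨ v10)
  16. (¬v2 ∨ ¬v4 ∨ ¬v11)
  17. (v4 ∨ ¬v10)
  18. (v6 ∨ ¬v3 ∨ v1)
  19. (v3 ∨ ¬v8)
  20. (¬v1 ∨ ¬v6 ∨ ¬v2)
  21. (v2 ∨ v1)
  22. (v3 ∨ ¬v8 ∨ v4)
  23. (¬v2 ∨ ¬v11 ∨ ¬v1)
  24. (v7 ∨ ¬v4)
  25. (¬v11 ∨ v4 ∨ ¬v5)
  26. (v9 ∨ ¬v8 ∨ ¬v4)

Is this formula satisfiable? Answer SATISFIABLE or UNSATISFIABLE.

UNSATISFIABLE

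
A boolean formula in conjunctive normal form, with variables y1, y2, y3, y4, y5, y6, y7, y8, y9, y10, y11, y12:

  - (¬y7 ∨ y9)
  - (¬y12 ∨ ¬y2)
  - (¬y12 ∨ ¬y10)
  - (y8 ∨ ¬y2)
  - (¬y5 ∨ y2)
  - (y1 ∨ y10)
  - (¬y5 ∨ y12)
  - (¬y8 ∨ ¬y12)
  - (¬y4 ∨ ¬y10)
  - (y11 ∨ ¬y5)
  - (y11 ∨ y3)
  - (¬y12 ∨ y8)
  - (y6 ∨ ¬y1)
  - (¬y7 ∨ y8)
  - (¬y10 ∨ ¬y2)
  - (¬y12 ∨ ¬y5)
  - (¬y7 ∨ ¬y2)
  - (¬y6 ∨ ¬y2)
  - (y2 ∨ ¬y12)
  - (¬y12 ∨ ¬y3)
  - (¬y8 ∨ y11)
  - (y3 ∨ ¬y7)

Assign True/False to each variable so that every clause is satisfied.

y1 = True, y2 = False, y3 = False, y4 = False, y5 = False, y6 = True, y7 = False, y8 = False, y9 = True, y10 = True, y11 = True, y12 = False

Check each clause:
  1. (¬y7 ∨ y9) — y9 is true.
  2. (¬y2 ∨ ¬y12) — ¬y12 is true.
  3. (¬y12 ∨ ¬y10) — ¬y12 is true.
  4. (¬y2 ∨ y8) — ¬y2 is true.
  5. (¬y5 ∨ y2) — ¬y5 is true.
  6. (y1 ∨ y10) — y1 is true.
  7. (¬y5 ∨ y12) — ¬y5 is true.
  8. (¬y8 ∨ ¬y12) — ¬y8 is true.
  9. (¬y4 ∨ ¬y10) — ¬y4 is true.
  10. (y11 ∨ ¬y5) — y11 is true.
  11. (y3 ∨ y11) — y11 is true.
  12. (¬y12 ∨ y8) — ¬y12 is true.
  13. (y6 ∨ ¬y1) — y6 is true.
  14. (¬y7 ∨ y8) — ¬y7 is true.
  15. (¬y2 ∨ ¬y10) — ¬y2 is true.
  16. (¬y12 ∨ ¬y5) — ¬y5 is true.
  17. (¬y2 ∨ ¬y7) — ¬y7 is true.
  18. (¬y6 ∨ ¬y2) — ¬y2 is true.
  19. (¬y12 ∨ y2) — ¬y12 is true.
  20. (¬y12 ∨ ¬y3) — ¬y12 is true.
  21. (¬y8 ∨ y11) — ¬y8 is true.
  22. (¬y7 ∨ y3) — ¬y7 is true.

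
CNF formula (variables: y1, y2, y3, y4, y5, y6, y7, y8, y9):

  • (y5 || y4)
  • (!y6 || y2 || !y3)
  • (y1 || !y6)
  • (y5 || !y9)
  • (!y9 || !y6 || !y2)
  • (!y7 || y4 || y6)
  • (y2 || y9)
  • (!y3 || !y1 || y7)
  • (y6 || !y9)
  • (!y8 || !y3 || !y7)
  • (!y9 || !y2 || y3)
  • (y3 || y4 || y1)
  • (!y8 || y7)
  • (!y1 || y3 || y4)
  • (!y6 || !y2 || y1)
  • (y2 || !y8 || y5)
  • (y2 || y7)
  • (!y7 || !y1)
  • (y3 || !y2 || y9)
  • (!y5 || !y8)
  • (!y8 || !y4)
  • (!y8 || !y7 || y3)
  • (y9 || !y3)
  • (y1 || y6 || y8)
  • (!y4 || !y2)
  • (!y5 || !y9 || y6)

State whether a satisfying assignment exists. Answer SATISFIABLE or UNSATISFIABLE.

UNSATISFIABLE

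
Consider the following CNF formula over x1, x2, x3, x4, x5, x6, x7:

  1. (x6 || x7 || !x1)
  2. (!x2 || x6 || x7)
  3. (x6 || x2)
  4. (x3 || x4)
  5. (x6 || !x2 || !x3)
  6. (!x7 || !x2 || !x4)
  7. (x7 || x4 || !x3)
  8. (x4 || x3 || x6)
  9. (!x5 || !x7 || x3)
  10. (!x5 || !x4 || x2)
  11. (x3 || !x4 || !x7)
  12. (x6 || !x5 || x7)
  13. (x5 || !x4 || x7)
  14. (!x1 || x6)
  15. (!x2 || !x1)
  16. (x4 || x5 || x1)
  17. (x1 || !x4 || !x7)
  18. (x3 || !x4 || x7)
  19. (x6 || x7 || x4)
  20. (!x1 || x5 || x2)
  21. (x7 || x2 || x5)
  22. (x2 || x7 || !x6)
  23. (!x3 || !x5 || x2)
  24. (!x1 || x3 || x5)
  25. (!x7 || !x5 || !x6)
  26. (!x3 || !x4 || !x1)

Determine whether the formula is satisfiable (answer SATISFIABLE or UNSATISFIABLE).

SATISFIABLE

Set x1 = False and propagate.
Branch on x2: take x2 = True.
Branch on x3: take x3 = True.
  then x6 is forced to True.
The remaining clauses are satisfied by x4 = True, x5 = True, x7 = False.
Every clause has at least one true literal under this assignment.
So x1=F  x2=T  x3=T  x4=T  x5=T  x6=T  x7=F is a satisfying assignment.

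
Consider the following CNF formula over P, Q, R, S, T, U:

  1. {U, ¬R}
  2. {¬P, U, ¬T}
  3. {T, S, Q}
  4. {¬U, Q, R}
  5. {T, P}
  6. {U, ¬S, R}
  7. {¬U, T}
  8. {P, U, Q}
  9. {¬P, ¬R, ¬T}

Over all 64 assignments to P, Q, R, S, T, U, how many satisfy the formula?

10

Case analysis on U and T:
  U=1, T=1: S free; 4 ways for (P,Q,R) × 2^1 = 8.
  U=1, T=0: a clause becomes empty — 0.
  U=0, T=1: remaining (P,Q,R,S) ∈ {(0,1,0,0)} — 1.
  U=0, T=0: remaining (P,Q,R,S) ∈ {(1,1,0,0)} — 1.
Total: 8 + 0 + 1 + 1 = 10.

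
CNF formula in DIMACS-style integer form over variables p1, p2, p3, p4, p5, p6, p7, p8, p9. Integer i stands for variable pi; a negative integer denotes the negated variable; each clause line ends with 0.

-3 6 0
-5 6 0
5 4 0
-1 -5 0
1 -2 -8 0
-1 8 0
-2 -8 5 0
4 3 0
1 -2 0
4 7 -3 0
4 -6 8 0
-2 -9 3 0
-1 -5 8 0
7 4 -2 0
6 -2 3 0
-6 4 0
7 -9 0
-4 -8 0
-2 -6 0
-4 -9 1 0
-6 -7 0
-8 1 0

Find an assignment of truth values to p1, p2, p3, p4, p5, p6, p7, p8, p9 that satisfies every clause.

p1=F  p2=F  p3=F  p4=T  p5=T  p6=T  p7=F  p8=F  p9=F

Pure literal: p2 appears only negated; assign p2 = False.
p9 occurs only negated in the remaining clauses — set p9 = False.
Set p1 = False and propagate.
  then p8 is forced to False.
Try p3 = False.
  then p4 is forced to True.
For the remaining variables, p5 = True, p6 = True, p7 = False works.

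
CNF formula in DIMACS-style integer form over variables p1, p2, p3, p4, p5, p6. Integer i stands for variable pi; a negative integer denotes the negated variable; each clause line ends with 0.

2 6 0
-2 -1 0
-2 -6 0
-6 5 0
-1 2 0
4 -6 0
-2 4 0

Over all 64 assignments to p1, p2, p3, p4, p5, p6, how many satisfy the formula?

Satisfying assignments:
  p1=F p2=F p3=F p4=T p5=T p6=T
  p1=F p2=F p3=T p4=T p5=T p6=T
  p1=F p2=T p3=F p4=T p5=F p6=F
  p1=F p2=T p3=F p4=T p5=T p6=F
  p1=F p2=T p3=T p4=T p5=F p6=F
  p1=F p2=T p3=T p4=T p5=T p6=F
That's 6 in total.

6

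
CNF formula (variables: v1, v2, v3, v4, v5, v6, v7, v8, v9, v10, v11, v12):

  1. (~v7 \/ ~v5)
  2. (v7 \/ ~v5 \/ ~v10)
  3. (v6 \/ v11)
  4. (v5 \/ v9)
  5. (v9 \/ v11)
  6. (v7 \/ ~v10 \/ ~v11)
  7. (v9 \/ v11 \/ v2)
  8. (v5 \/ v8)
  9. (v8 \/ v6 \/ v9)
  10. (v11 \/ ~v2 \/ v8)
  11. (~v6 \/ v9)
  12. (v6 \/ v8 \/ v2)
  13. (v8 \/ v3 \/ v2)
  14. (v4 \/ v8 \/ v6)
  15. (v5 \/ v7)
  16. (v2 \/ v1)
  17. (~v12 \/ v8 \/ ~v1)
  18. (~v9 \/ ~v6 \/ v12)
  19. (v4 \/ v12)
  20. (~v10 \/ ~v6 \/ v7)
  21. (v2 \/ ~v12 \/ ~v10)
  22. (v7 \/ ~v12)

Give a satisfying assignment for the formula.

v1=True  v2=True  v3=False  v4=False  v5=False  v6=False  v7=True  v8=True  v9=True  v10=False  v11=True  v12=True

Pure literal: v8 appears only positively; assign v8 = True.
Pure literal: v10 appears only negated; assign v10 = False.
Branch on v1: take v1 = True.
The remaining clauses are satisfied by v2 = True, v3 = False, v4 = False, v5 = False, v6 = False, v7 = True, v9 = True, v11 = True, v12 = True.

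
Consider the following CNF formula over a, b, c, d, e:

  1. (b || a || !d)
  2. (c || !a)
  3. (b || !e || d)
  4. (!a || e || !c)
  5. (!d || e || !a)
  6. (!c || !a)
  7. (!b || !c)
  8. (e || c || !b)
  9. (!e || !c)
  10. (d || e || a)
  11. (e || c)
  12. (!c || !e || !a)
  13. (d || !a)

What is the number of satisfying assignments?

2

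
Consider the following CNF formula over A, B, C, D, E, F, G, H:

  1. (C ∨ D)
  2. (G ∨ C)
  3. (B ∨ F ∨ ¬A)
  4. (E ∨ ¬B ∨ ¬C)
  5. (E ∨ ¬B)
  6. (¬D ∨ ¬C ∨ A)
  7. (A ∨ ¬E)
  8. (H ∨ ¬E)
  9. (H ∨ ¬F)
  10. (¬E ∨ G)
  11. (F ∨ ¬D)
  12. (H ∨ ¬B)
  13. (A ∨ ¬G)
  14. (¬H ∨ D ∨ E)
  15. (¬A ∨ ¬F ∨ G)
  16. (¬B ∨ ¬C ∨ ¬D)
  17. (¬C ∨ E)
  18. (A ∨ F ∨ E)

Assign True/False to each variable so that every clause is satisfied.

Try A = True.
Try B = True.
  then E is forced to True.
  then H is forced to True.
  then G is forced to True.
Try C = True.
  then D is forced to False.
F is now unconstrained; take F = False.
Every clause has at least one true literal under this assignment.

A=True  B=True  C=True  D=False  E=True  F=False  G=True  H=True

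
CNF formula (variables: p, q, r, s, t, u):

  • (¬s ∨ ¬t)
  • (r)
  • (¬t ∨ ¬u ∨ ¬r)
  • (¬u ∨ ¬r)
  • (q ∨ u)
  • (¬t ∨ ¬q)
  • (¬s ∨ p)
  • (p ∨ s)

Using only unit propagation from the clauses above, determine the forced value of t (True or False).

False

(r) stands alone — r = True.
From (¬r ∨ ¬u) and r = True: u = False.
(q ∨ u): since u = False, the clause reduces to (q). q = True.
In (¬q ∨ ¬t), ¬q is now false; ¬t must hold, so t = False.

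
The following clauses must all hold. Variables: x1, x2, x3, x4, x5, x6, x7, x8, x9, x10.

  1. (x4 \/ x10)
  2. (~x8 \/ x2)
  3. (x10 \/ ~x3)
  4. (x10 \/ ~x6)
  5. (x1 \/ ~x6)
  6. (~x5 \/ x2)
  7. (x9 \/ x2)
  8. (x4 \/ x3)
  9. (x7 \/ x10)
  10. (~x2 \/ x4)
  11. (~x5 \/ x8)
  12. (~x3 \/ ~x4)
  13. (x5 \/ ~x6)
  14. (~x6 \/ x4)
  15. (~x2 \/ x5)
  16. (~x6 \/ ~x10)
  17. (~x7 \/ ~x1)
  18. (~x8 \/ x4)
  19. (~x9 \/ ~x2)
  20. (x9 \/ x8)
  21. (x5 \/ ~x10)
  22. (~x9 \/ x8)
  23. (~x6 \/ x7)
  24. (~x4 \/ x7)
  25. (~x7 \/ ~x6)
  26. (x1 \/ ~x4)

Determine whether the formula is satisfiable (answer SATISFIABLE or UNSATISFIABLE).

x4 = True:
  propagation gives x3=False, x7=True, x1=False; an empty clause results — contradiction.
x4 = False:
  propagation gives x10=True, x3=True, x2=False, x8=False; an empty clause results — contradiction.
Every branch closes, so no satisfying assignment exists.

UNSATISFIABLE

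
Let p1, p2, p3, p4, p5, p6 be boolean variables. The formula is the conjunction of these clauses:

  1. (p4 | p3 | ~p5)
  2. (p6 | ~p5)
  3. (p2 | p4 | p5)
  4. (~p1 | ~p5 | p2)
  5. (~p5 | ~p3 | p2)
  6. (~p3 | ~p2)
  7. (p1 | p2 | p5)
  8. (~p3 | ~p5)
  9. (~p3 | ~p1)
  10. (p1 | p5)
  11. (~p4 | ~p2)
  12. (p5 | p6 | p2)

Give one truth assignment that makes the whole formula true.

p1 = T, p2 = T, p3 = F, p4 = F, p5 = F, p6 = F

Branch on p1: take p1 = True.
  then p3 is forced to False.
Try p2 = True.
  then p4 is forced to False.
  then p5 is forced to False.
p6 is now unconstrained; take p6 = False.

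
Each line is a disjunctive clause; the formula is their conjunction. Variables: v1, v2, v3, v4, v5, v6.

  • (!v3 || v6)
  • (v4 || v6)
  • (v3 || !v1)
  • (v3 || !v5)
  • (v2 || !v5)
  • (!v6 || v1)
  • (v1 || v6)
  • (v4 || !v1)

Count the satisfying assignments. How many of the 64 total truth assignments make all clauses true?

3

Satisfying assignments:
  v1=1 v2=0 v3=1 v4=1 v5=0 v6=1
  v1=1 v2=1 v3=1 v4=1 v5=0 v6=1
  v1=1 v2=1 v3=1 v4=1 v5=1 v6=1
Count: 3.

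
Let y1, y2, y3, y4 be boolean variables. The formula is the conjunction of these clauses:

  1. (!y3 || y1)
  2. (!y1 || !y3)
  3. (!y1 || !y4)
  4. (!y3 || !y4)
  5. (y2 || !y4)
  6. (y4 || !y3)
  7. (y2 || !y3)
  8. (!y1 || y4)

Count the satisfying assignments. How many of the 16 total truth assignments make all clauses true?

3

Satisfying assignments:
  y1=F y2=F y3=F y4=F
  y1=F y2=T y3=F y4=F
  y1=F y2=T y3=F y4=T
That's 3 in total.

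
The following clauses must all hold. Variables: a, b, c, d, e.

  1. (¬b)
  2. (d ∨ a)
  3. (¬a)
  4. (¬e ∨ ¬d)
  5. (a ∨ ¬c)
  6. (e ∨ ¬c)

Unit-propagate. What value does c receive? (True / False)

(¬b) stands alone — b = False.
(¬a) stands alone — a = False.
From (a ∨ d) and a = False: d = True.
In (¬d ∨ ¬e), ¬d is now false; ¬e must hold, so e = False.
(¬c ∨ a): since a = False, the clause reduces to (¬c). c = False.

False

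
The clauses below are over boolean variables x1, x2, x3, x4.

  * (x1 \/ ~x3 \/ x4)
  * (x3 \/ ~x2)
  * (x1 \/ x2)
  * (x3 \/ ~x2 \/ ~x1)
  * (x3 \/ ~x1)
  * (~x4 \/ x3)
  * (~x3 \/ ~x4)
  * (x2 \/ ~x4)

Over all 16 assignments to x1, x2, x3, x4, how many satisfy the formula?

2

The models are:
  x1=T x2=F x3=T x4=F
  x1=T x2=T x3=T x4=F
That's 2 in total.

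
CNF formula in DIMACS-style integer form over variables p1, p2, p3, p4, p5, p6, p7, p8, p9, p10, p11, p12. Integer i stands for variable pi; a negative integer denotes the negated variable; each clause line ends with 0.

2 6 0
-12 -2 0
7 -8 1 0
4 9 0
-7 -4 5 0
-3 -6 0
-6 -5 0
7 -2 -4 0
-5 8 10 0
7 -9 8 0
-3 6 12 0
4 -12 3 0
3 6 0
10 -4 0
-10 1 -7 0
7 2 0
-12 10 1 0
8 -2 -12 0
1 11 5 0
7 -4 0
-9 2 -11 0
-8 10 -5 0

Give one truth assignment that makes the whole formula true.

p1 = True  p2 = True  p3 = False  p4 = False  p5 = False  p6 = True  p7 = True  p8 = True  p9 = True  p10 = True  p11 = False  p12 = False

Check each clause:
  1. (p2 | p6) — p2 is true.
  2. (~p12 | ~p2) — ~p12 is true.
  3. (p1 | ~p8 | p7) — p1 is true.
  4. (p9 | p4) — p9 is true.
  5. (~p7 | ~p4 | p5) — ~p4 is true.
  6. (~p3 | ~p6) — ~p3 is true.
  7. (~p5 | ~p6) — ~p5 is true.
  8. (~p4 | ~p2 | p7) — ~p4 is true.
  9. (p8 | p10 | ~p5) — p8 is true.
  10. (~p9 | p8 | p7) — p8 is true.
  11. (~p3 | p6 | p12) — ~p3 is true.
  12. (p4 | p3 | ~p12) — ~p12 is true.
  13. (p6 | p3) — p6 is true.
  14. (p10 | ~p4) — p10 is true.
  15. (~p10 | p1 | ~p7) — p1 is true.
  16. (p7 | p2) — p2 is true.
  17. (~p12 | p10 | p1) — p1 is true.
  18. (~p2 | p8 | ~p12) — p8 is true.
  19. (p1 | p11 | p5) — p1 is true.
  20. (p7 | ~p4) — ~p4 is true.
  21. (~p11 | p2 | ~p9) — p2 is true.
  22. (~p5 | p10 | ~p8) — p10 is true.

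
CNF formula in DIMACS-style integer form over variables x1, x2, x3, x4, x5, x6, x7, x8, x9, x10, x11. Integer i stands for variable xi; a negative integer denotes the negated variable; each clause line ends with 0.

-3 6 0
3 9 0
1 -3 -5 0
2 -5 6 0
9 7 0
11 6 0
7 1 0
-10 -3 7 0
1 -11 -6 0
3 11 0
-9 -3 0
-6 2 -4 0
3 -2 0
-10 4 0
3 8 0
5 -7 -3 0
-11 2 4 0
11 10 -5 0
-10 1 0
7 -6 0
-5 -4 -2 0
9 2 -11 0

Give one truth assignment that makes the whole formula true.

x1=True, x2=False, x3=False, x4=True, x5=False, x6=False, x7=True, x8=True, x9=True, x10=False, x11=True

Check each clause:
  1. {¬x3, x6} — ¬x3 is true.
  2. {x9, x3} — x9 is true.
  3. {x1, ¬x5, ¬x3} — x1 is true.
  4. {x6, ¬x5, x2} — ¬x5 is true.
  5. {x7, x9} — x9 is true.
  6. {x6, x11} — x11 is true.
  7. {x1, x7} — x1 is true.
  8. {¬x10, ¬x3, x7} — ¬x3 is true.
  9. {x1, ¬x6, ¬x11} — x1 is true.
  10. {x11, x3} — x11 is true.
  11. {¬x9, ¬x3} — ¬x3 is true.
  12. {¬x6, x2, ¬x4} — ¬x6 is true.
  13. {¬x2, x3} — ¬x2 is true.
  14. {¬x10, x4} — x4 is true.
  15. {x3, x8} — x8 is true.
  16. {¬x7, x5, ¬x3} — ¬x3 is true.
  17. {x4, ¬x11, x2} — x4 is true.
  18. {x10, ¬x5, x11} — x11 is true.
  19. {x1, ¬x10} — x1 is true.
  20. {¬x6, x7} — ¬x6 is true.
  21. {¬x5, ¬x2, ¬x4} — ¬x5 is true.
  22. {x9, ¬x11, x2} — x9 is true.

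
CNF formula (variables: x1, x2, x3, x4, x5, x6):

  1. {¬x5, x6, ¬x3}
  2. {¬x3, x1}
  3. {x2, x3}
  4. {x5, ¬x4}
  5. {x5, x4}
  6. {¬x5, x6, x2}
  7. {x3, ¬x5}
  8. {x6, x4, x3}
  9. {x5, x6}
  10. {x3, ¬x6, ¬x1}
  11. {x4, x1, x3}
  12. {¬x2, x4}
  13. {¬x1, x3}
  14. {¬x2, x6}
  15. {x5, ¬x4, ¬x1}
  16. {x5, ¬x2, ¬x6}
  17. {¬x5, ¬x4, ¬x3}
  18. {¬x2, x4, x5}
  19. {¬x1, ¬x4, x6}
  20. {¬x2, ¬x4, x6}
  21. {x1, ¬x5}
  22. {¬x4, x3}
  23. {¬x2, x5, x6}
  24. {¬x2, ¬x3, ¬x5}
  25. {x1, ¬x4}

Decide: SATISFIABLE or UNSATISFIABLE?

Try x1 = True.
  then x3 is forced to True.
The remaining clauses are satisfied by x2 = False, x4 = False, x5 = True, x6 = True.
So x1=True, x2=False, x3=True, x4=False, x5=True, x6=True is a satisfying assignment.

SATISFIABLE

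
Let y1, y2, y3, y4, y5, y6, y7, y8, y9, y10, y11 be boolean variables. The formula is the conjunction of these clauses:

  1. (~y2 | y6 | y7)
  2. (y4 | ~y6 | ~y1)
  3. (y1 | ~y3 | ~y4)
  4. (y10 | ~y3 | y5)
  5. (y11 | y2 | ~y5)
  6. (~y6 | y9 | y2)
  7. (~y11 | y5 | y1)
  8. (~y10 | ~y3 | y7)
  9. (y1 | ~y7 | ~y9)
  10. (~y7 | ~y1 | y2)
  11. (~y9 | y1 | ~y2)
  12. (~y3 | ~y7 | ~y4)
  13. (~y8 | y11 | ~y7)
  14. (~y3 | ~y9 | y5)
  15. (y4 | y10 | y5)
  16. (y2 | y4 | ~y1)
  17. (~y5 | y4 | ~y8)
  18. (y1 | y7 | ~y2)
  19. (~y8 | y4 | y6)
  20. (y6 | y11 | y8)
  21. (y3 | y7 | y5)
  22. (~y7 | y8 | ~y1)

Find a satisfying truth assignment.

Set y1 = False and propagate.
Set y2 = True and propagate.
  then y9 is forced to False.
  then y7 is forced to True.
Set y3 = True and propagate.
  then y4 is forced to False.
For the remaining variables, y5 = True, y6 = False, y8 = False, y10 = True, y11 = True works.
Every clause has at least one true literal under this assignment.

y1=F, y2=T, y3=T, y4=F, y5=T, y6=F, y7=T, y8=F, y9=F, y10=T, y11=T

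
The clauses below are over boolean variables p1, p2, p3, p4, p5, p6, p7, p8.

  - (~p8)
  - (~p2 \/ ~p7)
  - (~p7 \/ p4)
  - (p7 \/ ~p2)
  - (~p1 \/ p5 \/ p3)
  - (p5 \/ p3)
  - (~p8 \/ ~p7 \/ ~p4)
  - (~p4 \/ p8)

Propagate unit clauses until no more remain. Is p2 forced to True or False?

Unit clause (~p8) sets p8 = False.
(~p4 \/ p8): since p8 = False, the clause reduces to (~p4). p4 = False.
(p4 \/ ~p7): since p4 = False, the clause reduces to (~p7). p7 = False.
In (~p2 \/ p7), p7 is now false; ~p2 must hold, so p2 = False.

False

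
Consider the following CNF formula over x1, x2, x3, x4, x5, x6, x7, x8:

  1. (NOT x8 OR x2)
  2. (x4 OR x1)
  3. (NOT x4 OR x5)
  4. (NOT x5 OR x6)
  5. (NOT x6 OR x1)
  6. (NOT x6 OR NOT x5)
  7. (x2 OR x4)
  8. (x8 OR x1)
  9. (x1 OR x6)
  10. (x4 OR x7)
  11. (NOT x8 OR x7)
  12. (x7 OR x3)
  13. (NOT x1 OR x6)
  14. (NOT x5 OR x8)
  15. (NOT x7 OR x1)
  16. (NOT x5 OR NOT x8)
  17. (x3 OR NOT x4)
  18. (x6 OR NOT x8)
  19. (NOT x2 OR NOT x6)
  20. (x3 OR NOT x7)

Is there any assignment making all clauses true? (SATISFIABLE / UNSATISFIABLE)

UNSATISFIABLE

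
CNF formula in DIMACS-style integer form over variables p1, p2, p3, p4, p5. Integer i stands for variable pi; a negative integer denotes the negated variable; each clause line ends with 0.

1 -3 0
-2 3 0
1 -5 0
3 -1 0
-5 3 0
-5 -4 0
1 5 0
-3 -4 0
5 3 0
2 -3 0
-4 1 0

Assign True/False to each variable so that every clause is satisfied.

Pure literal: p4 appears only negated; assign p4 = False.
Branch on p1: take p1 = True.
  then p3 is forced to True.
  then p2 is forced to True.
p5 is now unconstrained; take p5 = True.
Every clause has at least one true literal under this assignment.

p1=1  p2=1  p3=1  p4=0  p5=1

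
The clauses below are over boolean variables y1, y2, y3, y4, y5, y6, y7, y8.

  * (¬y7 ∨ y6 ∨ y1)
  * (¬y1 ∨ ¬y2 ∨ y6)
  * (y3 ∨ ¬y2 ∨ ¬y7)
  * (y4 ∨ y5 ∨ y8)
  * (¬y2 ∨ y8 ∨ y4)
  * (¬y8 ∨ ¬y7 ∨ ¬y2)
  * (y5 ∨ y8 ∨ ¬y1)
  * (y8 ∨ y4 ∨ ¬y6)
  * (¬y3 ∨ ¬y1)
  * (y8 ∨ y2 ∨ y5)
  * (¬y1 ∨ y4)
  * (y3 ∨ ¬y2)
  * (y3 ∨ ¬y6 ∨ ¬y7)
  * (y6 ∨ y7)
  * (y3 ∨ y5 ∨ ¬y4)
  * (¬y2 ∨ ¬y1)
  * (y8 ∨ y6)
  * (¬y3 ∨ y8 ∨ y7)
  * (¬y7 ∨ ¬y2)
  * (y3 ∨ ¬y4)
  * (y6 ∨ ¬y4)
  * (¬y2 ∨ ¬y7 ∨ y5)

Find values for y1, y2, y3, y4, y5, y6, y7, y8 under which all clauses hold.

Pure literal: y5 appears only positively; assign y5 = True.
Try y1 = False.
Try y2 = True.
  then y3 is forced to True.
  then y7 is forced to False.
  then y6 is forced to True.
  then y8 is forced to True.
y4 is now unconstrained; take y4 = True.
Check each clause:
  1. (¬y7 ∨ y6 ∨ y1) — ¬y7 is true.
  2. (¬y1 ∨ ¬y2 ∨ y6) — ¬y1 is true.
  3. (y3 ∨ ¬y2 ∨ ¬y7) — ¬y7 is true.
  4. (y5 ∨ y8 ∨ y4) — y8 is true.
  5. (y8 ∨ ¬y2 ∨ y4) — y8 is true.
  6. (¬y7 ∨ ¬y2 ∨ ¬y8) — ¬y7 is true.
  7. (¬y1 ∨ y8 ∨ y5) — y8 is true.
  8. (¬y6 ∨ y4 ∨ y8) — y8 is true.
  9. (¬y3 ∨ ¬y1) — ¬y1 is true.
  10. (y2 ∨ y8 ∨ y5) — y8 is true.
  11. (y4 ∨ ¬y1) — y4 is true.
  12. (¬y2 ∨ y3) — y3 is true.
  13. (¬y7 ∨ ¬y6 ∨ y3) — ¬y7 is true.
  14. (y7 ∨ y6) — y6 is true.
  15. (¬y4 ∨ y3 ∨ y5) — y3 is true.
  16. (¬y2 ∨ ¬y1) — ¬y1 is true.
  17. (y8 ∨ y6) — y8 is true.
  18. (y7 ∨ y8 ∨ ¬y3) — y8 is true.
  19. (¬y7 ∨ ¬y2) — ¬y7 is true.
  20. (¬y4 ∨ y3) — y3 is true.
  21. (y6 ∨ ¬y4) — y6 is true.
  22. (y5 ∨ ¬y7 ∨ ¬y2) — ¬y7 is true.

y1=F, y2=T, y3=T, y4=T, y5=T, y6=T, y7=F, y8=T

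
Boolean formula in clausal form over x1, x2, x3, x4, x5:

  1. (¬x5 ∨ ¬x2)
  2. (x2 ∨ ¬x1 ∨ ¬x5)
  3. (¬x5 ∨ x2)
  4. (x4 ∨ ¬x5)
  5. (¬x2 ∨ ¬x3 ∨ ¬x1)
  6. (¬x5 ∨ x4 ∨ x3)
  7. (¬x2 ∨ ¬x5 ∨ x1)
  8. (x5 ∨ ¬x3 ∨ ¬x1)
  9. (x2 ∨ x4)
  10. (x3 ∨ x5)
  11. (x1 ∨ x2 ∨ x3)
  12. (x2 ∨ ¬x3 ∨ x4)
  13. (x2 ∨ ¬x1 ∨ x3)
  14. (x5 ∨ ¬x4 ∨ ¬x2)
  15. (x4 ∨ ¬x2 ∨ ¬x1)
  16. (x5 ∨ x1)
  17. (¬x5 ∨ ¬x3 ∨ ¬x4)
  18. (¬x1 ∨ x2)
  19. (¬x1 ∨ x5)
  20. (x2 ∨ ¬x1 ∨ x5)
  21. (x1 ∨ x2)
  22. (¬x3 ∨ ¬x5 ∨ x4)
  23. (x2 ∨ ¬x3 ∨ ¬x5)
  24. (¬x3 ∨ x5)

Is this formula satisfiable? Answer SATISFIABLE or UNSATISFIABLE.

x5 = True:
  propagation gives x2=False; an empty clause results — contradiction.
x5 = False:
  propagation gives x3=True; an empty clause results — contradiction.
Every branch closes, so no satisfying assignment exists.

UNSATISFIABLE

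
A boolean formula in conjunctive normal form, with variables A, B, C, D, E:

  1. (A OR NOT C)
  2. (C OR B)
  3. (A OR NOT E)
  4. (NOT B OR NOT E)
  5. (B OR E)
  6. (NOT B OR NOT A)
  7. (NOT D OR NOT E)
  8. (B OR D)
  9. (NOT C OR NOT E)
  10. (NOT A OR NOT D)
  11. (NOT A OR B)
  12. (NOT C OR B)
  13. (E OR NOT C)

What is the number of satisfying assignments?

2

Satisfying assignments:
  A=0 B=1 C=0 D=0 E=0
  A=0 B=1 C=0 D=1 E=0
Count: 2.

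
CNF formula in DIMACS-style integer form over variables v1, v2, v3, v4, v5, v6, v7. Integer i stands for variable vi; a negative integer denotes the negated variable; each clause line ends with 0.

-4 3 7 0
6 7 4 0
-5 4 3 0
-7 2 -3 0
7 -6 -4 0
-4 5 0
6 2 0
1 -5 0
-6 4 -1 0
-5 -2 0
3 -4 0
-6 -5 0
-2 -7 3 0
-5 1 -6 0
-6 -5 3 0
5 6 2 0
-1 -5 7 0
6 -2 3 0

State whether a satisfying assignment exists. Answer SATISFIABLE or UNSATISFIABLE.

SATISFIABLE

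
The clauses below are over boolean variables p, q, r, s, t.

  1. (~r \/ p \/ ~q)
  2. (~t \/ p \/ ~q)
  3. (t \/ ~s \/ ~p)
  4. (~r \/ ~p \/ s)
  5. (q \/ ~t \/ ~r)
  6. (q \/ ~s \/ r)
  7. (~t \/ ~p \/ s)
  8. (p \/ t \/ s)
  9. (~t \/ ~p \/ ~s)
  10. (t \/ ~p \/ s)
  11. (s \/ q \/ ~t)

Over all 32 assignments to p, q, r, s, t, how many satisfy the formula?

Satisfying assignments:
  p=0 q=0 r=1 s=1 t=0
  p=0 q=1 r=0 s=1 t=0
Count: 2.

2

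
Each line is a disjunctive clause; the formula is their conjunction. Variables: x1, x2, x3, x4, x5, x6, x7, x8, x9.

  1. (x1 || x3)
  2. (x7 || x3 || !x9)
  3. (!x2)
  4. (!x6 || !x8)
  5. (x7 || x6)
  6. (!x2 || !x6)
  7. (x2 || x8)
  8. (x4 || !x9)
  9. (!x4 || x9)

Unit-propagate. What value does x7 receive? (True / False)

True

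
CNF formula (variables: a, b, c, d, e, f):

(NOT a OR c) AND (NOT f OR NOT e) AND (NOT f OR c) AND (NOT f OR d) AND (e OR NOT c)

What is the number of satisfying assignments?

16

Split on c, then f.
  c=1, f=1: a clause becomes empty — 0.
  c=1, f=0: forces e=1; a, b, d free → 2^3 = 8.
  c=0, f=1: a clause becomes empty — 0.
  c=0, f=0: forces a=0; b, d, e free → 2^3 = 8.
Total: 0 + 8 + 0 + 8 = 16.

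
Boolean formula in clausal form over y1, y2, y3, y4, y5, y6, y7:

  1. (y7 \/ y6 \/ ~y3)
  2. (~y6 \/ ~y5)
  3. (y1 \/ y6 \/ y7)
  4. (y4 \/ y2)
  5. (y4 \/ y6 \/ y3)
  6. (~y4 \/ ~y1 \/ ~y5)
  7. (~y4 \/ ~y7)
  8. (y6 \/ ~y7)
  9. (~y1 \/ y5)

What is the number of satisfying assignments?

Case analysis on y6 and y4:
  y6=1, y4=1: remaining (y1,y2,y3,y5,y7) ∈ {(0,0,0,0,0); (0,0,1,0,0); (0,1,0,0,0); (0,1,1,0,0)} — 4.
  y6=1, y4=0: remaining (y1,y2,y3,y5,y7) ∈ {(0,1,0,0,0); (0,1,0,0,1); (0,1,1,0,0); (0,1,1,0,1)} — 4.
  y6=0, y4=1: a clause becomes empty — 0.
  y6=0, y4=0: a clause becomes empty — 0.
Total: 4 + 4 + 0 + 0 = 8.

8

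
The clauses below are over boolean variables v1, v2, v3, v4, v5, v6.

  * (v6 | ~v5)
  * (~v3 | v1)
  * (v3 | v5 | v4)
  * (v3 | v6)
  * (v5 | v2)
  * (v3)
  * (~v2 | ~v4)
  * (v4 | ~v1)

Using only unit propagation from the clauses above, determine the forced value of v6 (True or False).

Unit clause (v3) sets v3 = True.
(~v3 | v1): since v3 = True, the clause reduces to (v1). v1 = True.
(~v1 | v4): since v1 = True, the clause reduces to (v4). v4 = True.
In (~v4 | ~v2), ~v4 is now false; ~v2 must hold, so v2 = False.
In (v2 | v5), v2 is now false; v5 must hold, so v5 = True.
(~v5 | v6) with v5 = True leaves only v6, so v6 = True.

True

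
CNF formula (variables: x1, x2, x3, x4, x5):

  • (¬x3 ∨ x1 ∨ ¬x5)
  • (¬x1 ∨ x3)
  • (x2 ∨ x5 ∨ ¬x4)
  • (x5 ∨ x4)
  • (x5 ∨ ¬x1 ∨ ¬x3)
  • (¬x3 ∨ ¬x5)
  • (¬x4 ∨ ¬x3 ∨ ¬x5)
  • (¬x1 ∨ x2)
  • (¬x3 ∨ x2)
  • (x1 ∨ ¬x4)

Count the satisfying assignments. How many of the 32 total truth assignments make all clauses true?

2

Satisfying assignments:
  x1=0 x2=0 x3=0 x4=0 x5=1
  x1=0 x2=1 x3=0 x4=0 x5=1
That's 2 in total.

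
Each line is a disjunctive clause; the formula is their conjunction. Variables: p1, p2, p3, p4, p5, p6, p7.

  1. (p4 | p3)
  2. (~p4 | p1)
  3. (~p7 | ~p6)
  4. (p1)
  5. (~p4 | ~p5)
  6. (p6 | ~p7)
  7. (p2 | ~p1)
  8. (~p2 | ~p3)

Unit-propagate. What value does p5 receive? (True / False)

(p1) stands alone — p1 = True.
(~p1 | p2) with p1 = True leaves only p2, so p2 = True.
In (~p3 | ~p2), ~p2 is now false; ~p3 must hold, so p3 = False.
In (p3 | p4), p3 is now false; p4 must hold, so p4 = True.
(~p5 | ~p4): since p4 = True, the clause reduces to (~p5). p5 = False.

False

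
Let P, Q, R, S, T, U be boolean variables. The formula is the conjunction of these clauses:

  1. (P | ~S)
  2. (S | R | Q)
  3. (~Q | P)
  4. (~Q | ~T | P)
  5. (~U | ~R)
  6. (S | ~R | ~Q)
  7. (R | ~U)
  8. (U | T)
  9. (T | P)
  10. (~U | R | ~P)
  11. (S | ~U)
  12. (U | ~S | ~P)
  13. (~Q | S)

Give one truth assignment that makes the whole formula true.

Branch on P: take P = False.
  then S is forced to False.
  then Q is forced to False.
  then R is forced to True.
  then U is forced to False.
  then T is forced to True.
Every clause has at least one true literal under this assignment.

P=F, Q=F, R=T, S=F, T=T, U=F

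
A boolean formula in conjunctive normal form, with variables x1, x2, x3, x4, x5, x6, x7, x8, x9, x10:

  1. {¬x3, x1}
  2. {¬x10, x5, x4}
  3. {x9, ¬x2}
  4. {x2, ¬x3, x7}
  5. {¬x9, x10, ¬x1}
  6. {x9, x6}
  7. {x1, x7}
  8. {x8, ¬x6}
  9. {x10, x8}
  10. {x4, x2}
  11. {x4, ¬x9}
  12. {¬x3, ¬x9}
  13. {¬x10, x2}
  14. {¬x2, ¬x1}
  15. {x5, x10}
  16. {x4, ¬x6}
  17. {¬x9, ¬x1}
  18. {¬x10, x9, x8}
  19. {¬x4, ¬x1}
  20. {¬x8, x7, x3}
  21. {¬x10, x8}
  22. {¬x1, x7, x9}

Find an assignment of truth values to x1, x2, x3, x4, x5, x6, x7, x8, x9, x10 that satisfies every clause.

x5 occurs only positively in the remaining clauses — set x5 = True.
x7 occurs only positively in the remaining clauses — set x7 = True.
Set x1 = False and propagate.
  then x3 is forced to False.
The remaining clauses are satisfied by x2 = False, x4 = True, x6 = True, x8 = True, x9 = True, x10 = False.

x1=F, x2=F, x3=F, x4=T, x5=T, x6=T, x7=T, x8=T, x9=T, x10=F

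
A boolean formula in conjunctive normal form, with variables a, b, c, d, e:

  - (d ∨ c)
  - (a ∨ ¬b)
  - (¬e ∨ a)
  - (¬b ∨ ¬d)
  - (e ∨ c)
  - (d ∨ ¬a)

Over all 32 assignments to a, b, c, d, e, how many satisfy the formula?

The models are:
  a=F b=F c=T d=F e=F
  a=F b=F c=T d=T e=F
  a=T b=F c=F d=T e=T
  a=T b=F c=T d=T e=F
  a=T b=F c=T d=T e=T
That's 5 in total.

5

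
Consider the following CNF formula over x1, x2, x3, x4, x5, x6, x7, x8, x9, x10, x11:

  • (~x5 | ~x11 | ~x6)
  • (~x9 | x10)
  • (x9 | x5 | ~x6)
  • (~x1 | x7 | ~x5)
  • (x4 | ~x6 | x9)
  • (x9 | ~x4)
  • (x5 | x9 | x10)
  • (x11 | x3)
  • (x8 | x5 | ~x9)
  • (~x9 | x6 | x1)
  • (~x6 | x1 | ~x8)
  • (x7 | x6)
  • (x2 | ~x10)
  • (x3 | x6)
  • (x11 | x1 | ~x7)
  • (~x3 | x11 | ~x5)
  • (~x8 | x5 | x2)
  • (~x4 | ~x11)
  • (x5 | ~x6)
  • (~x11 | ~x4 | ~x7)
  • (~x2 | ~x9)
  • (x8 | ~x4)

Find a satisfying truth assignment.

x1=False, x2=True, x3=True, x4=False, x5=True, x6=False, x7=True, x8=True, x9=False, x10=False, x11=True

Try x1 = False.
The remaining clauses are satisfied by x2 = True, x3 = True, x4 = False, x5 = True, x6 = False, x7 = True, x8 = True, x9 = False, x10 = False, x11 = True.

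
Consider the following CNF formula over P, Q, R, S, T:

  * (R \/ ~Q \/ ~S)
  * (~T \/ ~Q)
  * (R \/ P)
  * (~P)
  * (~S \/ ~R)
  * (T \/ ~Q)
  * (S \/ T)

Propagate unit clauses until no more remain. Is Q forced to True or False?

False

Unit clause (~P) sets P = False.
From (R \/ P) and P = False: R = True.
In (~R \/ ~S), ~R is now false; ~S must hold, so S = False.
(S \/ T): since S = False, the clause reduces to (T). T = True.
In (~Q \/ ~T), ~T is now false; ~Q must hold, so Q = False.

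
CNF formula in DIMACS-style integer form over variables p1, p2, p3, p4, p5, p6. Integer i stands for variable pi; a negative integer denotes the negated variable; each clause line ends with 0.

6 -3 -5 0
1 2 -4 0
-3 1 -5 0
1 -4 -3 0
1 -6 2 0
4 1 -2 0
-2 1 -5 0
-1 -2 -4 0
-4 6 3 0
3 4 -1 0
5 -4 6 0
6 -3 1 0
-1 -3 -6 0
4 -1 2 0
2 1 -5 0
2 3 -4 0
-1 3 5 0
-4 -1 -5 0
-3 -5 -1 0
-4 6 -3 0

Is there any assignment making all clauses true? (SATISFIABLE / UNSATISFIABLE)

Try p1 = False.
Branch on p2: take p2 = False.
  then p4 is forced to False.
  then p6 is forced to False.
  then p3 is forced to False.
  then p5 is forced to False.
Every clause has at least one true literal under this assignment.
So p1=False, p2=False, p3=False, p4=False, p5=False, p6=False is a satisfying assignment.

SATISFIABLE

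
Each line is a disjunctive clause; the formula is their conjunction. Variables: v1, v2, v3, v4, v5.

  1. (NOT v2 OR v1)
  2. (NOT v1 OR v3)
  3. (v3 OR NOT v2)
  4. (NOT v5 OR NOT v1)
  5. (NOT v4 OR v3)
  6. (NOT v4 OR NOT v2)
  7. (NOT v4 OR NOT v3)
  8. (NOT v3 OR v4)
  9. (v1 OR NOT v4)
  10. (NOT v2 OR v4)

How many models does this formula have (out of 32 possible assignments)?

2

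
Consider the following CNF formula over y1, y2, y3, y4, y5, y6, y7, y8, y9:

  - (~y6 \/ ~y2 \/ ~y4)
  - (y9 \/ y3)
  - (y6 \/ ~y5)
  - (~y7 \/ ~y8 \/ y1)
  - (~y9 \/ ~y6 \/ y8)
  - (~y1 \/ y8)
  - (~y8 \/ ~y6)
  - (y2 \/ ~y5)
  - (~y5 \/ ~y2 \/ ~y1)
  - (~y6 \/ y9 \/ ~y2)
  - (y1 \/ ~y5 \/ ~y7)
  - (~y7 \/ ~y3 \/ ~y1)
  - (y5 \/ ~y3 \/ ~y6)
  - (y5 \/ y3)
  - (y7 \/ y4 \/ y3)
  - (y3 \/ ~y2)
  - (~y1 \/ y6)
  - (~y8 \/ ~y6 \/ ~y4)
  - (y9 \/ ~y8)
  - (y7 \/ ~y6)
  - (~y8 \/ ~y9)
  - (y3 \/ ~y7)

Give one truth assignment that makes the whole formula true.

y1=False, y2=False, y3=True, y4=False, y5=False, y6=False, y7=False, y8=False, y9=True

Set y1 = False and propagate.
Try y2 = False.
  then y5 is forced to False.
  then y3 is forced to True.
  then y6 is forced to False.
For the remaining variables, y4 = False, y7 = False, y8 = False, y9 = True works.
Every clause has at least one true literal under this assignment.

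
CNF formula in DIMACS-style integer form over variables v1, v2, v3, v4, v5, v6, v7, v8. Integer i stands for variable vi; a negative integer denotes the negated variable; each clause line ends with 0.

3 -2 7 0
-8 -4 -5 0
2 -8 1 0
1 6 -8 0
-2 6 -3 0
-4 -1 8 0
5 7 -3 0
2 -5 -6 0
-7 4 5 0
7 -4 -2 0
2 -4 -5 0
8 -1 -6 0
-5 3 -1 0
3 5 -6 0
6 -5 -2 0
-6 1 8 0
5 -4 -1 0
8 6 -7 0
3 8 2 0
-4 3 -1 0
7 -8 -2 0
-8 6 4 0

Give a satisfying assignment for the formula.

Branch on v1: take v1 = False.
Branch on v2: take v2 = True.
For the remaining variables, v3 = True, v4 = False, v5 = True, v6 = True, v7 = True, v8 = True works.

v1=False, v2=True, v3=True, v4=False, v5=True, v6=True, v7=True, v8=True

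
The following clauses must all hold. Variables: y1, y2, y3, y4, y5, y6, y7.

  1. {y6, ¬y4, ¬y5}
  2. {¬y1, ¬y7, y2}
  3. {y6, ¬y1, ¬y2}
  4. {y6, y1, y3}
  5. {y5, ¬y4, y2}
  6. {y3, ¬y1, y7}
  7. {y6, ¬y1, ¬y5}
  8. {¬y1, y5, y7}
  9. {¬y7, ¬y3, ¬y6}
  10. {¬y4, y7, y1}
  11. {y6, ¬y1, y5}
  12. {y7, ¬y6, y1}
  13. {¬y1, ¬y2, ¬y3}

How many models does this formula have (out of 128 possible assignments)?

22

Case analysis on y1 and y6:
  y1=1, y6=1: y4 free; 3 ways for (y2,y3,y5,y7) × 2^1 = 6.
  y1=1, y6=0: a clause becomes empty — 0.
  y1=0, y6=1: 7 of the 32 assignments to (y2,y3,y4,y5,y7) work.
  y1=0, y6=0: 9 of the 32 assignments to (y2,y3,y4,y5,y7) work.
Total: 6 + 0 + 7 + 9 = 22.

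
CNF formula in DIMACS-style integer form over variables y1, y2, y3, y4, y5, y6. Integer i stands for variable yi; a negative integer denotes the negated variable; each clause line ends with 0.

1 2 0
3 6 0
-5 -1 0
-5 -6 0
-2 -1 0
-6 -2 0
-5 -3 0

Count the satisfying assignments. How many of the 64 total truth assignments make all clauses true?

8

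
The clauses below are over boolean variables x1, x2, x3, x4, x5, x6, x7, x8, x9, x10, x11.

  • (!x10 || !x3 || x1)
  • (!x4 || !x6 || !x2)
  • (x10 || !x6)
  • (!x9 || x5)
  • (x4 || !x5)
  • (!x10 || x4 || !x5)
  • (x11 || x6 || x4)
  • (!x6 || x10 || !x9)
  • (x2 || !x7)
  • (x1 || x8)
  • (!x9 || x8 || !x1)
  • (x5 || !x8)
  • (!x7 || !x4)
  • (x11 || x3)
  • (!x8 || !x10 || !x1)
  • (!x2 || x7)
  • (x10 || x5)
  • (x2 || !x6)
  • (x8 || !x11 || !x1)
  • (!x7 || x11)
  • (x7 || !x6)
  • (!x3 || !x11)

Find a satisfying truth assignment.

x1 = True, x2 = False, x3 = True, x4 = True, x5 = True, x6 = False, x7 = False, x8 = False, x9 = False, x10 = True, x11 = False

Check each clause:
  1. (x1 || !x3 || !x10) — x1 is true.
  2. (!x6 || !x2 || !x4) — !x6 is true.
  3. (x10 || !x6) — x10 is true.
  4. (!x9 || x5) — x5 is true.
  5. (!x5 || x4) — x4 is true.
  6. (x4 || !x5 || !x10) — x4 is true.
  7. (x11 || x4 || x6) — x4 is true.
  8. (!x6 || !x9 || x10) — !x6 is true.
  9. (!x7 || x2) — !x7 is true.
  10. (x1 || x8) — x1 is true.
  11. (!x9 || x8 || !x1) — !x9 is true.
  12. (x5 || !x8) — !x8 is true.
  13. (!x4 || !x7) — !x7 is true.
  14. (x3 || x11) — x3 is true.
  15. (!x8 || !x10 || !x1) — !x8 is true.
  16. (!x2 || x7) — !x2 is true.
  17. (x5 || x10) — x10 is true.
  18. (!x6 || x2) — !x6 is true.
  19. (!x1 || x8 || !x11) — !x11 is true.
  20. (!x7 || x11) — !x7 is true.
  21. (x7 || !x6) — !x6 is true.
  22. (!x11 || !x3) — !x11 is true.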